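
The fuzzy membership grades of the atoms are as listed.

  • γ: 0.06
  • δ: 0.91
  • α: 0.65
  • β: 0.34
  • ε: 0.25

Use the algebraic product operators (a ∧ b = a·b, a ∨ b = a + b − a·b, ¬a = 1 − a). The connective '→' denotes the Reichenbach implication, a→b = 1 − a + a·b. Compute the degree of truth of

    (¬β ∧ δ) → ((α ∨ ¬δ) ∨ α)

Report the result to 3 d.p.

0.933

¬β = 1 − 0.3400 = 0.6600
¬β ∧ δ = a·b on (0.6600, 0.9100) = 0.6006
¬δ = 1 − 0.9100 = 0.0900
α ∨ ¬δ = a + b − a·b on (0.6500, 0.0900) = 0.6815
(α ∨ ¬δ) ∨ α = a + b − a·b on (0.6815, 0.6500) = 0.8885
(¬β ∧ δ) → ((α ∨ ¬δ) ∨ α)  [Reichenbach: 1 − a + a·b] with a=0.6006, b=0.8885 → 0.9330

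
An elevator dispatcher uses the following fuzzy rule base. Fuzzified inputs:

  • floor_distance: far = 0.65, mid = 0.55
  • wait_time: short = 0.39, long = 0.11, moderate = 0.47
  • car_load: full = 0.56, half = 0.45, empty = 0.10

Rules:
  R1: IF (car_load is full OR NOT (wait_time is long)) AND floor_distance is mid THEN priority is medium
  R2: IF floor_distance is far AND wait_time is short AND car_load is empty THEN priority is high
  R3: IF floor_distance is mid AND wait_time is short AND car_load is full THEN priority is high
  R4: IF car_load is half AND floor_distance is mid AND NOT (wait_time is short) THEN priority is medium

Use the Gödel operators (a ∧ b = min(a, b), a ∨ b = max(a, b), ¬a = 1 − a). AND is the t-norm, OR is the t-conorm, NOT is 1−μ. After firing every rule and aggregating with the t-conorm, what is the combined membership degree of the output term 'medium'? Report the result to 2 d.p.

R1: (full=0.56 OR ¬long=1−0.11=0.89) = 0.89; AND[min(a, b)] with mid=0.55 → w = 0.55
R2: far=0.65, short=0.39, empty=0.10; AND[min(a, b)] → w = 0.10
R3: mid=0.55, short=0.39, full=0.56; AND[min(a, b)] → w = 0.39
R4: half=0.45, mid=0.55, ¬short=1−0.39=0.61; AND[min(a, b)] → w = 0.45
Rules with consequent 'medium': {R1, R4} → strengths 0.55, 0.45
Aggregate via t-conorm [max(a, b)]: 0.55

0.55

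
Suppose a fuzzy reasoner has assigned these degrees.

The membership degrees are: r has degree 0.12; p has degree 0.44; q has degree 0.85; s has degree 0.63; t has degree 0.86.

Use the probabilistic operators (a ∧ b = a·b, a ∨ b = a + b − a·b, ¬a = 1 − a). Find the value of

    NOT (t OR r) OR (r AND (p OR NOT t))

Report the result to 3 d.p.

t OR r = a + b − a·b on (0.8600, 0.1200) = 0.8768
NOT (t OR r) = 1 − 0.8768 = 0.1232
NOT t = 1 − 0.8600 = 0.1400
p OR NOT t = a + b − a·b on (0.4400, 0.1400) = 0.5184
r AND (p OR NOT t) = a·b on (0.1200, 0.5184) = 0.0622
NOT (t OR r) OR (r AND (p OR NOT t)) = a + b − a·b on (0.1232, 0.0622) = 0.1777

0.178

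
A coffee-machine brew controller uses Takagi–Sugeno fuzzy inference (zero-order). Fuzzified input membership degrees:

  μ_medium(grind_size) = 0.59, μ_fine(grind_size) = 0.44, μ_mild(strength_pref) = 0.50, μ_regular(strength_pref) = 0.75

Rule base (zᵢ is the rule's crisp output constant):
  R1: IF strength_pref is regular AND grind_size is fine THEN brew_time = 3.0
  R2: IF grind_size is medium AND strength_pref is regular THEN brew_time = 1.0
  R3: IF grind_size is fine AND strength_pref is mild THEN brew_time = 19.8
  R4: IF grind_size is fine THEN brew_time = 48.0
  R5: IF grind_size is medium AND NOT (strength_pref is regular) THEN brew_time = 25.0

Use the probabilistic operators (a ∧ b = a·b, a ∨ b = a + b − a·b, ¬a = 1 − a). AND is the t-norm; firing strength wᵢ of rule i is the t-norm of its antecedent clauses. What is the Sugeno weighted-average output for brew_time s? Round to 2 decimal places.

R1 (z=3.0): regular=0.75, fine=0.44; AND[a·b] → w = 0.3300
R2 (z=1.0): medium=0.59, regular=0.75; AND[a·b] → w = 0.4425
R3 (z=19.8): fine=0.44, mild=0.50; AND[a·b] → w = 0.2200
R4 (z=48.0): fine=0.44 → w = 0.4400
R5 (z=25.0): medium=0.59, ¬regular=1−0.75=0.25; AND[a·b] → w = 0.1475
Weighted average = (0.3300·3.0 + 0.4425·1.0 + 0.2200·19.8 + 0.4400·48.0 + 0.1475·25.0) / (0.3300 + 0.4425 + 0.2200 + 0.4400 + 0.1475)
  = 30.5960 / 1.5800 = 19.36

19.36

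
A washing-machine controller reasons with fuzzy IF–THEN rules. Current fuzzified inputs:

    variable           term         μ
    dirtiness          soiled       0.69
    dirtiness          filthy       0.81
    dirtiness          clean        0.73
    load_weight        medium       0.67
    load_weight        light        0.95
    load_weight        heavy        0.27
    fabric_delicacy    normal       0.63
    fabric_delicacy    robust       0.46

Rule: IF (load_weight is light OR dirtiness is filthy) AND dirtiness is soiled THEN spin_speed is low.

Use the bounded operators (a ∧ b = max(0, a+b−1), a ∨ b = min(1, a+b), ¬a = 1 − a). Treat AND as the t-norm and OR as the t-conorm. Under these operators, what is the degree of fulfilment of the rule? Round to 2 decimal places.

0.69

firing strength: (light=0.95 OR filthy=0.81) = 1.00; AND[max(0, a+b−1)] with soiled=0.69 → w = 0.69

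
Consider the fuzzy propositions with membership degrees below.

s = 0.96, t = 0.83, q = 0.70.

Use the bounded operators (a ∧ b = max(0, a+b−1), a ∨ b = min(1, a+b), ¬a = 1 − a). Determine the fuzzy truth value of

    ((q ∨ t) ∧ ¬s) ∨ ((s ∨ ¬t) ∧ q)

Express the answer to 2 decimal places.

0.74

q ∨ t = min(1, a+b) on (0.70, 0.83) = 1.00
¬s = 1 − 0.96 = 0.04
(q ∨ t) ∧ ¬s = max(0, a+b−1) on (1.00, 0.04) = 0.04
¬t = 1 − 0.83 = 0.17
s ∨ ¬t = min(1, a+b) on (0.96, 0.17) = 1.00
(s ∨ ¬t) ∧ q = max(0, a+b−1) on (1.00, 0.70) = 0.70
((q ∨ t) ∧ ¬s) ∨ ((s ∨ ¬t) ∧ q) = min(1, a+b) on (0.04, 0.70) = 0.74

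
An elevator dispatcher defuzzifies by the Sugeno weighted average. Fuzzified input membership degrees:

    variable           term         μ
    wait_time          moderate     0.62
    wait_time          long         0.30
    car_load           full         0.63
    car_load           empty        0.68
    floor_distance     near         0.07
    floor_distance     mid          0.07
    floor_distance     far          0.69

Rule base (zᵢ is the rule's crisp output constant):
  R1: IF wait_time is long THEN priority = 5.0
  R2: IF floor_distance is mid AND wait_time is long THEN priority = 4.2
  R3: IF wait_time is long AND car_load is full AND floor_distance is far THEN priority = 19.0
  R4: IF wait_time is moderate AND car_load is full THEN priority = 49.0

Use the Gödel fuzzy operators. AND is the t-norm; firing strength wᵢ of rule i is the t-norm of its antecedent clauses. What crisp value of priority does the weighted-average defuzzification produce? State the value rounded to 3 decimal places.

R1 (z=5.0): long=0.30 → w = 0.30
R2 (z=4.2): mid=0.07, long=0.30; AND[min(a, b)] → w = 0.07
R3 (z=19.0): long=0.30, full=0.63, far=0.69; AND[min(a, b)] → w = 0.30
R4 (z=49.0): moderate=0.62, full=0.63; AND[min(a, b)] → w = 0.62
Weighted average = (0.30·5.0 + 0.07·4.2 + 0.30·19.0 + 0.62·49.0) / (0.30 + 0.07 + 0.30 + 0.62)
  = 37.8740 / 1.2900 = 29.360

29.360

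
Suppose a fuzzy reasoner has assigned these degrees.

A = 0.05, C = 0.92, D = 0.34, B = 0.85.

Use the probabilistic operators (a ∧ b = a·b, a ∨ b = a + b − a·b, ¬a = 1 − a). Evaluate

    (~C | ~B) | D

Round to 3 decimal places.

~C = 1 − 0.9200 = 0.0800
~B = 1 − 0.8500 = 0.1500
~C | ~B = a + b − a·b on (0.0800, 0.1500) = 0.2180
(~C | ~B) | D = a + b − a·b on (0.2180, 0.3400) = 0.4839

0.484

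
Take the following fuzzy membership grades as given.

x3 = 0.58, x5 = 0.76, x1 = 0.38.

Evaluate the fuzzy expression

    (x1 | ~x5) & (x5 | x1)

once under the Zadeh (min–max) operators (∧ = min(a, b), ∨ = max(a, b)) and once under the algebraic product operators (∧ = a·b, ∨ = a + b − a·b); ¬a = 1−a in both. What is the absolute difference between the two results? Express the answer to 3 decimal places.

0.070

Under Zadeh (min–max):
  ~x5 = 1 − 0.76 = 0.24
  x1 | ~x5 = max(a, b) on (0.38, 0.24) = 0.38
  x5 | x1 = max(a, b) on (0.76, 0.38) = 0.76
  (x1 | ~x5) & (x5 | x1) = min(a, b) on (0.38, 0.76) = 0.38
  → value = 0.3800
Under algebraic product:
  ~x5 = 1 − 0.7600 = 0.2400
  x1 | ~x5 = a + b − a·b on (0.3800, 0.2400) = 0.5288
  x5 | x1 = a + b − a·b on (0.7600, 0.3800) = 0.8512
  (x1 | ~x5) & (x5 | x1) = a·b on (0.5288, 0.8512) = 0.4501
  → value = 0.4501
|0.3800 − 0.4501| = 0.070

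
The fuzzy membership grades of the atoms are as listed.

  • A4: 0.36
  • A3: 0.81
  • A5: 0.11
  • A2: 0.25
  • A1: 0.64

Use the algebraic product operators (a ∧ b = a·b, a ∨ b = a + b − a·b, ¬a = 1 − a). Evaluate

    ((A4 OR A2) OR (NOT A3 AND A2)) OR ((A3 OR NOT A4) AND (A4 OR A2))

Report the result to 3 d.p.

0.764

A4 OR A2 = a + b − a·b on (0.3600, 0.2500) = 0.5200
NOT A3 = 1 − 0.8100 = 0.1900
NOT A3 AND A2 = a·b on (0.1900, 0.2500) = 0.0475
(A4 OR A2) OR (NOT A3 AND A2) = a + b − a·b on (0.5200, 0.0475) = 0.5428
NOT A4 = 1 − 0.3600 = 0.6400
A3 OR NOT A4 = a + b − a·b on (0.8100, 0.6400) = 0.9316
A4 OR A2 = a + b − a·b on (0.3600, 0.2500) = 0.5200
(A3 OR NOT A4) AND (A4 OR A2) = a·b on (0.9316, 0.5200) = 0.4844
((A4 OR A2) OR (NOT A3 AND A2)) OR ((A3 OR NOT A4) AND (A4 OR A2)) = a + b − a·b on (0.5428, 0.4844) = 0.7643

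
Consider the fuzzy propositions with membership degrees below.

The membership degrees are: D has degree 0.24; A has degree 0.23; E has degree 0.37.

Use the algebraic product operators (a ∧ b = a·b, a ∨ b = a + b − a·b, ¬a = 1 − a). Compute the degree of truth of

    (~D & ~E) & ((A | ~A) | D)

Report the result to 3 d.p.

~D = 1 − 0.2400 = 0.7600
~E = 1 − 0.3700 = 0.6300
~D & ~E = a·b on (0.7600, 0.6300) = 0.4788
~A = 1 − 0.2300 = 0.7700
A | ~A = a + b − a·b on (0.2300, 0.7700) = 0.8229
(A | ~A) | D = a + b − a·b on (0.8229, 0.2400) = 0.8654
(~D & ~E) & ((A | ~A) | D) = a·b on (0.4788, 0.8654) = 0.4144

0.414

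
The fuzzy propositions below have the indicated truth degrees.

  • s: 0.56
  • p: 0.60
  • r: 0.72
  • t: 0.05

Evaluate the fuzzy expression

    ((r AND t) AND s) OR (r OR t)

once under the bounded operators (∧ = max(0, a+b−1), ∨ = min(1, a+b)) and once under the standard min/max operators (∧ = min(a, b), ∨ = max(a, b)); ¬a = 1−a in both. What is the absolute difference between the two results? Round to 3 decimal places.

0.050

Under bounded:
  r AND t = max(0, a+b−1) on (0.72, 0.05) = 0.00
  (r AND t) AND s = max(0, a+b−1) on (0.00, 0.56) = 0.00
  r OR t = min(1, a+b) on (0.72, 0.05) = 0.77
  ((r AND t) AND s) OR (r OR t) = min(1, a+b) on (0.00, 0.77) = 0.77
  → value = 0.7700
Under standard min/max:
  r AND t = min(a, b) on (0.72, 0.05) = 0.05
  (r AND t) AND s = min(a, b) on (0.05, 0.56) = 0.05
  r OR t = max(a, b) on (0.72, 0.05) = 0.72
  ((r AND t) AND s) OR (r OR t) = max(a, b) on (0.05, 0.72) = 0.72
  → value = 0.7200
|0.7700 − 0.7200| = 0.050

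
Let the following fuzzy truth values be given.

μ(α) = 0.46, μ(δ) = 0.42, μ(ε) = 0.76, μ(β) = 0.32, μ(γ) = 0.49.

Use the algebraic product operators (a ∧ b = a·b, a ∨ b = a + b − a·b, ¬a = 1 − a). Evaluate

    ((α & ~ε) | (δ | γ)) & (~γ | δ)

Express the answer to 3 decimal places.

~ε = 1 − 0.7600 = 0.2400
α & ~ε = a·b on (0.4600, 0.2400) = 0.1104
δ | γ = a + b − a·b on (0.4200, 0.4900) = 0.7042
(α & ~ε) | (δ | γ) = a + b − a·b on (0.1104, 0.7042) = 0.7369
~γ = 1 − 0.4900 = 0.5100
~γ | δ = a + b − a·b on (0.5100, 0.4200) = 0.7158
((α & ~ε) | (δ | γ)) & (~γ | δ) = a·b on (0.7369, 0.7158) = 0.5274

0.527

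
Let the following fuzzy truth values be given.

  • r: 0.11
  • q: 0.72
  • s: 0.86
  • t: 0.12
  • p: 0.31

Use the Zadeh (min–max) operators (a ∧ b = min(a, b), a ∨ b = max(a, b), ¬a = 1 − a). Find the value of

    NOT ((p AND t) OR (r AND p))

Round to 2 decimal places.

0.88

p AND t = min(a, b) on (0.31, 0.12) = 0.12
r AND p = min(a, b) on (0.11, 0.31) = 0.11
(p AND t) OR (r AND p) = max(a, b) on (0.12, 0.11) = 0.12
NOT ((p AND t) OR (r AND p)) = 1 − 0.12 = 0.88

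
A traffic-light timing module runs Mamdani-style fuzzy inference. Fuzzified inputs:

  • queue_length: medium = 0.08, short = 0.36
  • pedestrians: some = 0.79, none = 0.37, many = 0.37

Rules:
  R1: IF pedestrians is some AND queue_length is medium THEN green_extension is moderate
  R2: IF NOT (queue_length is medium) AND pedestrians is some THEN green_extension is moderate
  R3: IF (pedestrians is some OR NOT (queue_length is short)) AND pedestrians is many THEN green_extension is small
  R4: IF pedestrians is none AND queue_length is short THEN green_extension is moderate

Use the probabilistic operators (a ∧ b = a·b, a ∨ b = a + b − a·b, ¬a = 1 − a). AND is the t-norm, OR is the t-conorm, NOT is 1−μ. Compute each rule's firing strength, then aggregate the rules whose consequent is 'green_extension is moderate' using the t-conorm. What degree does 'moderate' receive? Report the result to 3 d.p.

R1: some=0.79, medium=0.08; AND[a·b] → w = 0.0632
R2: ¬medium=1−0.08=0.92, some=0.79; AND[a·b] → w = 0.7268
R3: (some=0.79 OR ¬short=1−0.36=0.64) = 0.9244; AND[a·b] with many=0.37 → w = 0.3420
R4: none=0.37, short=0.36; AND[a·b] → w = 0.1332
Rules with consequent 'moderate': {R1, R2, R4} → strengths 0.0632, 0.7268, 0.1332
Aggregate via t-conorm [a + b − a·b]: 0.7782

0.778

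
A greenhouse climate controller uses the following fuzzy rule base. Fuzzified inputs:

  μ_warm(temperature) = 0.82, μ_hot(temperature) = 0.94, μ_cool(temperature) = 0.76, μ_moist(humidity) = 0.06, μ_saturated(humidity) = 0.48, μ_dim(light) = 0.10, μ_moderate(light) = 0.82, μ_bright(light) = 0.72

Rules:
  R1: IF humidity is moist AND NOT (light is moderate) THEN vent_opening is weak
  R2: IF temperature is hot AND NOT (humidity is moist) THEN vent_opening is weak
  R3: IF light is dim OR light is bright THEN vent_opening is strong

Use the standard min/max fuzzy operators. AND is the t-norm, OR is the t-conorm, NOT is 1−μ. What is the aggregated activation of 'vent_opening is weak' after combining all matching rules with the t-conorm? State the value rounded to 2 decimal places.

R1: moist=0.06, ¬moderate=1−0.82=0.18; AND[min(a, b)] → w = 0.06
R2: hot=0.94, ¬moist=1−0.06=0.94; AND[min(a, b)] → w = 0.94
R3: dim=0.10, bright=0.72; OR[max(a, b)] → w = 0.72
Rules with consequent 'weak': {R1, R2} → strengths 0.06, 0.94
Aggregate via t-conorm [max(a, b)]: 0.94

0.94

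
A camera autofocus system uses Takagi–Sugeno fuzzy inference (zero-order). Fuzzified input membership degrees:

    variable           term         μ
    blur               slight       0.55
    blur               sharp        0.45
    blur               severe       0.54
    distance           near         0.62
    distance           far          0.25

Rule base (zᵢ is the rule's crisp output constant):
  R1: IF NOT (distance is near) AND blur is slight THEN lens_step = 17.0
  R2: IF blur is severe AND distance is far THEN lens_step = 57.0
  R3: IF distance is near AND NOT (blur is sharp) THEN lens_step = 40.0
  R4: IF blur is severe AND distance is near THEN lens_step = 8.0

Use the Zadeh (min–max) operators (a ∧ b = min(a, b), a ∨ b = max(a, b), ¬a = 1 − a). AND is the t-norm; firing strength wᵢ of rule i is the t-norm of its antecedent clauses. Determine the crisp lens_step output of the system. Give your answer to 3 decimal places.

R1 (z=17.0): ¬near=1−0.62=0.38, slight=0.55; AND[min(a, b)] → w = 0.38
R2 (z=57.0): severe=0.54, far=0.25; AND[min(a, b)] → w = 0.25
R3 (z=40.0): near=0.62, ¬sharp=1−0.45=0.55; AND[min(a, b)] → w = 0.55
R4 (z=8.0): severe=0.54, near=0.62; AND[min(a, b)] → w = 0.54
Weighted average = (0.38·17.0 + 0.25·57.0 + 0.55·40.0 + 0.54·8.0) / (0.38 + 0.25 + 0.55 + 0.54)
  = 47.0300 / 1.7200 = 27.343

27.343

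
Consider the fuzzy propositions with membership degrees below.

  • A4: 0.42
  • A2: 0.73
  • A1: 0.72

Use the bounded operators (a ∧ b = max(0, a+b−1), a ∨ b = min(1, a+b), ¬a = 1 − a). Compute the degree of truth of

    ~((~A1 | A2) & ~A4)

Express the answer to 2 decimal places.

0.42

~A1 = 1 − 0.72 = 0.28
~A1 | A2 = min(1, a+b) on (0.28, 0.73) = 1.00
~A4 = 1 − 0.42 = 0.58
(~A1 | A2) & ~A4 = max(0, a+b−1) on (1.00, 0.58) = 0.58
~((~A1 | A2) & ~A4) = 1 − 0.58 = 0.42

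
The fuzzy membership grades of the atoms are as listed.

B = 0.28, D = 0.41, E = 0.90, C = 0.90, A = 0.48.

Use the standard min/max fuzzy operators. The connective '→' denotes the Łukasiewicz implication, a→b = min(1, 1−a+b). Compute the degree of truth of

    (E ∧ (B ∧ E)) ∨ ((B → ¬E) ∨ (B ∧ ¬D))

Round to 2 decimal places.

B ∧ E = min(a, b) on (0.28, 0.90) = 0.28
E ∧ (B ∧ E) = min(a, b) on (0.90, 0.28) = 0.28
¬E = 1 − 0.90 = 0.10
B → ¬E  [Łukasiewicz: min(1, 1−a+b)] with a=0.28, b=0.10 → 0.82
¬D = 1 − 0.41 = 0.59
B ∧ ¬D = min(a, b) on (0.28, 0.59) = 0.28
(B → ¬E) ∨ (B ∧ ¬D) = max(a, b) on (0.82, 0.28) = 0.82
(E ∧ (B ∧ E)) ∨ ((B → ¬E) ∨ (B ∧ ¬D)) = max(a, b) on (0.28, 0.82) = 0.82

0.82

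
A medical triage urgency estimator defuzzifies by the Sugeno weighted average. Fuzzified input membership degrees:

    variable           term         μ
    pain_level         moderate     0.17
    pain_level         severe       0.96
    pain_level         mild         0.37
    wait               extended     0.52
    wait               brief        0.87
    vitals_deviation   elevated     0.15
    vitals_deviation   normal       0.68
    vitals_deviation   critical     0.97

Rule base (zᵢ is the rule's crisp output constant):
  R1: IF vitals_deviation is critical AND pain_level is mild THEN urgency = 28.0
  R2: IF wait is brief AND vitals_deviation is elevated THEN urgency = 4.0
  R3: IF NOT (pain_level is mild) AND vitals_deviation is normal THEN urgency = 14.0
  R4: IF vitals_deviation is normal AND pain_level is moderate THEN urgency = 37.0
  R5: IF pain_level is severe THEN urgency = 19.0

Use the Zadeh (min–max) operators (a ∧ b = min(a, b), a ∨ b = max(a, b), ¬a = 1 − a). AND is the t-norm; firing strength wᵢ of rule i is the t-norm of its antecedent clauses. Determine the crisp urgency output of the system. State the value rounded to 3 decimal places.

R1 (z=28.0): critical=0.97, mild=0.37; AND[min(a, b)] → w = 0.37
R2 (z=4.0): brief=0.87, elevated=0.15; AND[min(a, b)] → w = 0.15
R3 (z=14.0): ¬mild=1−0.37=0.63, normal=0.68; AND[min(a, b)] → w = 0.63
R4 (z=37.0): normal=0.68, moderate=0.17; AND[min(a, b)] → w = 0.17
R5 (z=19.0): severe=0.96 → w = 0.96
Weighted average = (0.37·28.0 + 0.15·4.0 + 0.63·14.0 + 0.17·37.0 + 0.96·19.0) / (0.37 + 0.15 + 0.63 + 0.17 + 0.96)
  = 44.3100 / 2.2800 = 19.434

19.434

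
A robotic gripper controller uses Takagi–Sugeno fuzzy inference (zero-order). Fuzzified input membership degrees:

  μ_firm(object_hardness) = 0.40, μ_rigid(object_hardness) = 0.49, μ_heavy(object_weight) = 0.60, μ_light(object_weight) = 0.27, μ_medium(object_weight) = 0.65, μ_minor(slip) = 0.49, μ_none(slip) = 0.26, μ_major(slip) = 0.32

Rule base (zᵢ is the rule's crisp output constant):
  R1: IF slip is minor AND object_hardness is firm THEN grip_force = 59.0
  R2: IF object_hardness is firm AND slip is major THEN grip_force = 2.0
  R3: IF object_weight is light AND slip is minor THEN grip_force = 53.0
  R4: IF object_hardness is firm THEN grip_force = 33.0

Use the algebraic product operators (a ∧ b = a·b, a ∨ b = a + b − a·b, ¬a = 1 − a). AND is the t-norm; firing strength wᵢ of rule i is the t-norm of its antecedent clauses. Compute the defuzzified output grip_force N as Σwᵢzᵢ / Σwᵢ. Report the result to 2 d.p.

37.41

R1 (z=59.0): minor=0.49, firm=0.40; AND[a·b] → w = 0.1960
R2 (z=2.0): firm=0.40, major=0.32; AND[a·b] → w = 0.1280
R3 (z=53.0): light=0.27, minor=0.49; AND[a·b] → w = 0.1323
R4 (z=33.0): firm=0.40 → w = 0.4000
Weighted average = (0.1960·59.0 + 0.1280·2.0 + 0.1323·53.0 + 0.4000·33.0) / (0.1960 + 0.1280 + 0.1323 + 0.4000)
  = 32.0319 / 0.8563 = 37.41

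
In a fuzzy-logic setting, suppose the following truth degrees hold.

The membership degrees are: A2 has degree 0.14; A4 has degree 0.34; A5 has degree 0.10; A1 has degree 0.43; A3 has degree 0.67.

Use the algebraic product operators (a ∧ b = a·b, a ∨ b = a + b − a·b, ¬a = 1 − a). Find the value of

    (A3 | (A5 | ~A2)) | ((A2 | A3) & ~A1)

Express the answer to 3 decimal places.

~A2 = 1 − 0.1400 = 0.8600
A5 | ~A2 = a + b − a·b on (0.1000, 0.8600) = 0.8740
A3 | (A5 | ~A2) = a + b − a·b on (0.6700, 0.8740) = 0.9584
A2 | A3 = a + b − a·b on (0.1400, 0.6700) = 0.7162
~A1 = 1 − 0.4300 = 0.5700
(A2 | A3) & ~A1 = a·b on (0.7162, 0.5700) = 0.4082
(A3 | (A5 | ~A2)) | ((A2 | A3) & ~A1) = a + b − a·b on (0.9584, 0.4082) = 0.9754

0.975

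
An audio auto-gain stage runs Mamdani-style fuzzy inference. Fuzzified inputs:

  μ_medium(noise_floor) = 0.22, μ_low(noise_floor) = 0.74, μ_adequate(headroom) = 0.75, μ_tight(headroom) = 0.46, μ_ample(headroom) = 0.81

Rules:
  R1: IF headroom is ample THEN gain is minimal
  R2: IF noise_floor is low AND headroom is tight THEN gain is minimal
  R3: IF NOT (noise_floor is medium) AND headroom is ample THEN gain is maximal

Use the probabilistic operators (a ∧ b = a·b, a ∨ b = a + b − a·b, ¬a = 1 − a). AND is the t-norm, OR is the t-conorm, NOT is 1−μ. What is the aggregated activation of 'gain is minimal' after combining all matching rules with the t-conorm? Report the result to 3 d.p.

R1: ample=0.81 → w = 0.8100
R2: low=0.74, tight=0.46; AND[a·b] → w = 0.3404
R3: ¬medium=1−0.22=0.78, ample=0.81; AND[a·b] → w = 0.6318
Rules with consequent 'minimal': {R1, R2} → strengths 0.8100, 0.3404
Aggregate via t-conorm [a + b − a·b]: 0.8747

0.875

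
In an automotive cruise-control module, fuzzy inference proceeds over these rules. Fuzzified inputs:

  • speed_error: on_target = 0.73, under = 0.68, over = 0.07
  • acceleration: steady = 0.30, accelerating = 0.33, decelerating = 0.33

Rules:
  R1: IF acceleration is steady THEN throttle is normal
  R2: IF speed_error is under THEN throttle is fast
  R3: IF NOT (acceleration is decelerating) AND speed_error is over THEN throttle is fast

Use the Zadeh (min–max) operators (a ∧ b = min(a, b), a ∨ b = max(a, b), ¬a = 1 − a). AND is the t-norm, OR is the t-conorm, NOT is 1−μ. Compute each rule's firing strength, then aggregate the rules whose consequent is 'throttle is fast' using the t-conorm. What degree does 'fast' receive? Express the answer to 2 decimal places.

R1: steady=0.30 → w = 0.30
R2: under=0.68 → w = 0.68
R3: ¬decelerating=1−0.33=0.67, over=0.07; AND[min(a, b)] → w = 0.07
Rules with consequent 'fast': {R2, R3} → strengths 0.68, 0.07
Aggregate via t-conorm [max(a, b)]: 0.68

0.68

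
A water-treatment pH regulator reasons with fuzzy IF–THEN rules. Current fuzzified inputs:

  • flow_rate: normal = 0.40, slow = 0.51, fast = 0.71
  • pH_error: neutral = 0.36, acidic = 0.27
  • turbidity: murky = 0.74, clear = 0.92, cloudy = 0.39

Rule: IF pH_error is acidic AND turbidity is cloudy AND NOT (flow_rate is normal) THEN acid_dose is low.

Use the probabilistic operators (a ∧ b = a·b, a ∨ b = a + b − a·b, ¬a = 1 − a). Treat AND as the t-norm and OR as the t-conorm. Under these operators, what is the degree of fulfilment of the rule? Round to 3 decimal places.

firing strength: acidic=0.27, cloudy=0.39, ¬normal=1−0.40=0.60; AND[a·b] → w = 0.0632

0.063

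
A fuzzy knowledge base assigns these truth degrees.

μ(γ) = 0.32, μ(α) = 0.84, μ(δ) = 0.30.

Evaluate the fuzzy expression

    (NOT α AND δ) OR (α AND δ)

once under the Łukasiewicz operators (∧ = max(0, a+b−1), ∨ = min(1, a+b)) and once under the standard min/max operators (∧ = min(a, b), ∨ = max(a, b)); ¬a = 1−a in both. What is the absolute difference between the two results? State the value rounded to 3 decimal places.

Under Łukasiewicz:
  NOT α = 1 − 0.84 = 0.16
  NOT α AND δ = max(0, a+b−1) on (0.16, 0.30) = 0.00
  α AND δ = max(0, a+b−1) on (0.84, 0.30) = 0.14
  (NOT α AND δ) OR (α AND δ) = min(1, a+b) on (0.00, 0.14) = 0.14
  → value = 0.1400
Under standard min/max:
  NOT α = 1 − 0.84 = 0.16
  NOT α AND δ = min(a, b) on (0.16, 0.30) = 0.16
  α AND δ = min(a, b) on (0.84, 0.30) = 0.30
  (NOT α AND δ) OR (α AND δ) = max(a, b) on (0.16, 0.30) = 0.30
  → value = 0.3000
|0.1400 − 0.3000| = 0.160

0.160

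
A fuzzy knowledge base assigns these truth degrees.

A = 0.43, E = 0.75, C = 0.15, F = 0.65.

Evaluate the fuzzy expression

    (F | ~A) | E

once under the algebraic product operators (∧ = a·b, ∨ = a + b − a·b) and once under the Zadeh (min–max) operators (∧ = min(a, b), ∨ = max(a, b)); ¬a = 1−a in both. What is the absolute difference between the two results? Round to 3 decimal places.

Under algebraic product:
  ~A = 1 − 0.4300 = 0.5700
  F | ~A = a + b − a·b on (0.6500, 0.5700) = 0.8495
  (F | ~A) | E = a + b − a·b on (0.8495, 0.7500) = 0.9624
  → value = 0.9624
Under Zadeh (min–max):
  ~A = 1 − 0.43 = 0.57
  F | ~A = max(a, b) on (0.65, 0.57) = 0.65
  (F | ~A) | E = max(a, b) on (0.65, 0.75) = 0.75
  → value = 0.7500
|0.9624 − 0.7500| = 0.212

0.212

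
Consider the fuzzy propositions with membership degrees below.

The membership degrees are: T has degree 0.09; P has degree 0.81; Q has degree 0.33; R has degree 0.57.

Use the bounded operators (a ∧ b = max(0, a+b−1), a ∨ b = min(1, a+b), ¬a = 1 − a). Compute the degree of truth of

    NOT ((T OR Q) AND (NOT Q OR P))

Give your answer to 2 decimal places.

T OR Q = min(1, a+b) on (0.09, 0.33) = 0.42
NOT Q = 1 − 0.33 = 0.67
NOT Q OR P = min(1, a+b) on (0.67, 0.81) = 1.00
(T OR Q) AND (NOT Q OR P) = max(0, a+b−1) on (0.42, 1.00) = 0.42
NOT ((T OR Q) AND (NOT Q OR P)) = 1 − 0.42 = 0.58

0.58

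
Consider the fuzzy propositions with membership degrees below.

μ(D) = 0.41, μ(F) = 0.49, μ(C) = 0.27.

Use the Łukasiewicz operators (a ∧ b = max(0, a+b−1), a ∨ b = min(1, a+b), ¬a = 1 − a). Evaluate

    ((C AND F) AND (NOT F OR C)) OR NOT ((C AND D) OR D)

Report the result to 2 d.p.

C AND F = max(0, a+b−1) on (0.27, 0.49) = 0.00
NOT F = 1 − 0.49 = 0.51
NOT F OR C = min(1, a+b) on (0.51, 0.27) = 0.78
(C AND F) AND (NOT F OR C) = max(0, a+b−1) on (0.00, 0.78) = 0.00
C AND D = max(0, a+b−1) on (0.27, 0.41) = 0.00
(C AND D) OR D = min(1, a+b) on (0.00, 0.41) = 0.41
NOT ((C AND D) OR D) = 1 − 0.41 = 0.59
((C AND F) AND (NOT F OR C)) OR NOT ((C AND D) OR D) = min(1, a+b) on (0.00, 0.59) = 0.59

0.59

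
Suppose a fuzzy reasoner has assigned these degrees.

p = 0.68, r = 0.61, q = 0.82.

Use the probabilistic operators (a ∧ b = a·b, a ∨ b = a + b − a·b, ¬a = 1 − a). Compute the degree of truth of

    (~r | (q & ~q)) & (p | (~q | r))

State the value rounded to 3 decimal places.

0.431

~r = 1 − 0.6100 = 0.3900
~q = 1 − 0.8200 = 0.1800
q & ~q = a·b on (0.8200, 0.1800) = 0.1476
~r | (q & ~q) = a + b − a·b on (0.3900, 0.1476) = 0.4800
~q = 1 − 0.8200 = 0.1800
~q | r = a + b − a·b on (0.1800, 0.6100) = 0.6802
p | (~q | r) = a + b − a·b on (0.6800, 0.6802) = 0.8977
(~r | (q & ~q)) & (p | (~q | r)) = a·b on (0.4800, 0.8977) = 0.4309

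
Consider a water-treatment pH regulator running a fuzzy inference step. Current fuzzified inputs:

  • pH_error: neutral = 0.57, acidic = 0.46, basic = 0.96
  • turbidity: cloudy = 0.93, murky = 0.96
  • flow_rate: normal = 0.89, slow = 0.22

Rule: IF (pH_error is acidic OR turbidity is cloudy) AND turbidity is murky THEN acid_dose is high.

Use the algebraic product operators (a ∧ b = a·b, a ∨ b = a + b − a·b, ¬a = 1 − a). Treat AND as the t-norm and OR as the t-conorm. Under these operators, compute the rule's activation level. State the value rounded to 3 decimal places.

firing strength: (acidic=0.46 OR cloudy=0.93) = 0.9622; AND[a·b] with murky=0.96 → w = 0.9237

0.924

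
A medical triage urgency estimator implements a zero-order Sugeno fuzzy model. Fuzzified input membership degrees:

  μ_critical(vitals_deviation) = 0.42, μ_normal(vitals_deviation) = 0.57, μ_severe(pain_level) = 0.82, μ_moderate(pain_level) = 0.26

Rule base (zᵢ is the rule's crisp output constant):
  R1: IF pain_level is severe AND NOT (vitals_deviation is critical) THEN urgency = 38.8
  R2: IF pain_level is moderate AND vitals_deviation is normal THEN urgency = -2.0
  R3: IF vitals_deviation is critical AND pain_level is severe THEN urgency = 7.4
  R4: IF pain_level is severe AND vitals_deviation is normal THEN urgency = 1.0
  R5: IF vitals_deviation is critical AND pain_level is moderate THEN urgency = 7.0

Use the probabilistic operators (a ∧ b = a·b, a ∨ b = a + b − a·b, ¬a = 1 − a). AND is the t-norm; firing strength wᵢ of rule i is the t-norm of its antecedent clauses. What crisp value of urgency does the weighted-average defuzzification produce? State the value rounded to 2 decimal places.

R1 (z=38.8): severe=0.82, ¬critical=1−0.42=0.58; AND[a·b] → w = 0.4756
R2 (z=-2.0): moderate=0.26, normal=0.57; AND[a·b] → w = 0.1482
R3 (z=7.4): critical=0.42, severe=0.82; AND[a·b] → w = 0.3444
R4 (z=1.0): severe=0.82, normal=0.57; AND[a·b] → w = 0.4674
R5 (z=7.0): critical=0.42, moderate=0.26; AND[a·b] → w = 0.1092
Weighted average = (0.4756·38.8 + 0.1482·-2.0 + 0.3444·7.4 + 0.4674·1.0 + 0.1092·7.0) / (0.4756 + 0.1482 + 0.3444 + 0.4674 + 0.1092)
  = 21.9372 / 1.5448 = 14.20

14.20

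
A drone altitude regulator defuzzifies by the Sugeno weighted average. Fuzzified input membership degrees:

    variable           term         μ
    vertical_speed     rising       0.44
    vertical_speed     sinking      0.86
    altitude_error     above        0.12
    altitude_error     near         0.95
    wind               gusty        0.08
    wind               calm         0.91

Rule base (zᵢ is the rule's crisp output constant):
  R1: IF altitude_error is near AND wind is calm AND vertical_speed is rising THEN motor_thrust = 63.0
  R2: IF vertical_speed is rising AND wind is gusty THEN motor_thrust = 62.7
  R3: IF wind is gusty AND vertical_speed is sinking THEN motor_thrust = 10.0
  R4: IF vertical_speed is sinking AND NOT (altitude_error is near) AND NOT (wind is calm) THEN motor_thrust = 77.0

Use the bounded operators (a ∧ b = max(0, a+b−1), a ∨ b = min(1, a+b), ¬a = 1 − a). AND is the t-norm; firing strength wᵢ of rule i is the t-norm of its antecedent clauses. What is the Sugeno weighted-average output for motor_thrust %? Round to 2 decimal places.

63.00

R1 (z=63.0): near=0.95, calm=0.91, rising=0.44; AND[max(0, a+b−1)] → w = 0.30
R2 (z=62.7): rising=0.44, gusty=0.08; AND[max(0, a+b−1)] → w = 0.00
R3 (z=10.0): gusty=0.08, sinking=0.86; AND[max(0, a+b−1)] → w = 0.00
R4 (z=77.0): sinking=0.86, ¬near=1−0.95=0.05, ¬calm=1−0.91=0.09; AND[max(0, a+b−1)] → w = 0.00
Weighted average = (0.30·63.0 + 0.00·62.7 + 0.00·10.0 + 0.00·77.0) / (0.30 + 0.00 + 0.00 + 0.00)
  = 18.9000 / 0.3000 = 63.00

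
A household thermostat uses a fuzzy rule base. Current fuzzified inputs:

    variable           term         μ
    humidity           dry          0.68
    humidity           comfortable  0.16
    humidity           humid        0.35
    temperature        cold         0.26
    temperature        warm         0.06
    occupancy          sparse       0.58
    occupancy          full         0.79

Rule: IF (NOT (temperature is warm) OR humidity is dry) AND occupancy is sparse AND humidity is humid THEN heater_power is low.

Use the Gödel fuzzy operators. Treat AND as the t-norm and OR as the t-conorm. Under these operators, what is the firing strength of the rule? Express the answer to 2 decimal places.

firing strength: (¬warm=1−0.06=0.94 OR dry=0.68) = 0.94; AND[min(a, b)] with sparse=0.58, humid=0.35 → w = 0.35

0.35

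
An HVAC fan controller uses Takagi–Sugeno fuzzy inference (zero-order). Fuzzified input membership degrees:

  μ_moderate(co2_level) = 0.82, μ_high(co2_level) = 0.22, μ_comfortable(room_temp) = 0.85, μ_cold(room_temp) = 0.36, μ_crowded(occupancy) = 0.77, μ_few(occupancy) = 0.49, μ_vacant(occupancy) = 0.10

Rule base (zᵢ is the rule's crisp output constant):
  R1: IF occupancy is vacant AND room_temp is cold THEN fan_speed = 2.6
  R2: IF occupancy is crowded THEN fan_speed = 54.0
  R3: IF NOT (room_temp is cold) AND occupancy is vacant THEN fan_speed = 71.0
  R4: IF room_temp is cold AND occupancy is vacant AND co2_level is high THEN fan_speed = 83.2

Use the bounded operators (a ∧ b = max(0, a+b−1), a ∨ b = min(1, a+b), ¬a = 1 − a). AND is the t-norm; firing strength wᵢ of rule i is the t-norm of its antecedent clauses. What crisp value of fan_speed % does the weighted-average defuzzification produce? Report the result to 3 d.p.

54.000

R1 (z=2.6): vacant=0.10, cold=0.36; AND[max(0, a+b−1)] → w = 0.00
R2 (z=54.0): crowded=0.77 → w = 0.77
R3 (z=71.0): ¬cold=1−0.36=0.64, vacant=0.10; AND[max(0, a+b−1)] → w = 0.00
R4 (z=83.2): cold=0.36, vacant=0.10, high=0.22; AND[max(0, a+b−1)] → w = 0.00
Weighted average = (0.00·2.6 + 0.77·54.0 + 0.00·71.0 + 0.00·83.2) / (0.00 + 0.77 + 0.00 + 0.00)
  = 41.5800 / 0.7700 = 54.000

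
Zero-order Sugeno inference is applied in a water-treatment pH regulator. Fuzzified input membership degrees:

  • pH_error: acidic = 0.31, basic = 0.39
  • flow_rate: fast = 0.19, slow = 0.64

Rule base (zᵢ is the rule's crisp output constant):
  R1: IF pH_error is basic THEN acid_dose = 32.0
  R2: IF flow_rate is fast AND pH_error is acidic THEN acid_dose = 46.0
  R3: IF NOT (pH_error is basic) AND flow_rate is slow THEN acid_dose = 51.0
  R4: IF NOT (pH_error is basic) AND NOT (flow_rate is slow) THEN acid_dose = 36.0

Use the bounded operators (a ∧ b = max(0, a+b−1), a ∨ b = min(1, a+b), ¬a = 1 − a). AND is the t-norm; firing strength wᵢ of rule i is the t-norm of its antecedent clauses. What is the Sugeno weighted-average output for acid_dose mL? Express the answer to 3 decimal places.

R1 (z=32.0): basic=0.39 → w = 0.39
R2 (z=46.0): fast=0.19, acidic=0.31; AND[max(0, a+b−1)] → w = 0.00
R3 (z=51.0): ¬basic=1−0.39=0.61, slow=0.64; AND[max(0, a+b−1)] → w = 0.25
R4 (z=36.0): ¬basic=1−0.39=0.61, ¬slow=1−0.64=0.36; AND[max(0, a+b−1)] → w = 0.00
Weighted average = (0.39·32.0 + 0.00·46.0 + 0.25·51.0 + 0.00·36.0) / (0.39 + 0.00 + 0.25 + 0.00)
  = 25.2300 / 0.6400 = 39.422

39.422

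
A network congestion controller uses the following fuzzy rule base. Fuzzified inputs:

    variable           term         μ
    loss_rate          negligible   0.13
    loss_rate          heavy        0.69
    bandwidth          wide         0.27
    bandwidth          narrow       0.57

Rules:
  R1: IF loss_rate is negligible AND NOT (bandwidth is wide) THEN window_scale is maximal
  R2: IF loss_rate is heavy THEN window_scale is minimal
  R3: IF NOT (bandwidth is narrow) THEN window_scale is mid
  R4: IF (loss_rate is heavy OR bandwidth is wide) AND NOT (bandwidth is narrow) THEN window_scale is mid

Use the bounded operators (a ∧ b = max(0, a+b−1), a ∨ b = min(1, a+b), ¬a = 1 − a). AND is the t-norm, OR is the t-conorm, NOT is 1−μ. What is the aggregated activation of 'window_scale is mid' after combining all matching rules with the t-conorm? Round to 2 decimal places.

0.82

R1: negligible=0.13, ¬wide=1−0.27=0.73; AND[max(0, a+b−1)] → w = 0.00
R2: heavy=0.69 → w = 0.69
R3: ¬narrow=1−0.57=0.43 → w = 0.43
R4: (heavy=0.69 OR wide=0.27) = 0.96; AND[max(0, a+b−1)] with ¬narrow=1−0.57=0.43 → w = 0.39
Rules with consequent 'mid': {R3, R4} → strengths 0.43, 0.39
Aggregate via t-conorm [min(1, a+b)]: 0.82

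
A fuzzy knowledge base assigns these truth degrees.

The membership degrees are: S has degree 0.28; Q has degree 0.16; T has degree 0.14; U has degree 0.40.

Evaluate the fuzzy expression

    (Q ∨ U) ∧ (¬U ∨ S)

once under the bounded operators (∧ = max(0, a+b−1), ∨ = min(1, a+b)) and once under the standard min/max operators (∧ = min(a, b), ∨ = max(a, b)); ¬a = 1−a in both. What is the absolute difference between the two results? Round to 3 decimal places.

0.040

Under bounded:
  Q ∨ U = min(1, a+b) on (0.16, 0.40) = 0.56
  ¬U = 1 − 0.40 = 0.60
  ¬U ∨ S = min(1, a+b) on (0.60, 0.28) = 0.88
  (Q ∨ U) ∧ (¬U ∨ S) = max(0, a+b−1) on (0.56, 0.88) = 0.44
  → value = 0.4400
Under standard min/max:
  Q ∨ U = max(a, b) on (0.16, 0.40) = 0.40
  ¬U = 1 − 0.40 = 0.60
  ¬U ∨ S = max(a, b) on (0.60, 0.28) = 0.60
  (Q ∨ U) ∧ (¬U ∨ S) = min(a, b) on (0.40, 0.60) = 0.40
  → value = 0.4000
|0.4400 − 0.4000| = 0.040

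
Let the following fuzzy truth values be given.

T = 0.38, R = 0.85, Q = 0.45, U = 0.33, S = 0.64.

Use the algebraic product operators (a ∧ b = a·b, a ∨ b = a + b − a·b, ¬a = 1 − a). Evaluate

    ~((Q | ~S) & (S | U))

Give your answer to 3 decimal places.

0.508

~S = 1 − 0.6400 = 0.3600
Q | ~S = a + b − a·b on (0.4500, 0.3600) = 0.6480
S | U = a + b − a·b on (0.6400, 0.3300) = 0.7588
(Q | ~S) & (S | U) = a·b on (0.6480, 0.7588) = 0.4917
~((Q | ~S) & (S | U)) = 1 − 0.4917 = 0.5083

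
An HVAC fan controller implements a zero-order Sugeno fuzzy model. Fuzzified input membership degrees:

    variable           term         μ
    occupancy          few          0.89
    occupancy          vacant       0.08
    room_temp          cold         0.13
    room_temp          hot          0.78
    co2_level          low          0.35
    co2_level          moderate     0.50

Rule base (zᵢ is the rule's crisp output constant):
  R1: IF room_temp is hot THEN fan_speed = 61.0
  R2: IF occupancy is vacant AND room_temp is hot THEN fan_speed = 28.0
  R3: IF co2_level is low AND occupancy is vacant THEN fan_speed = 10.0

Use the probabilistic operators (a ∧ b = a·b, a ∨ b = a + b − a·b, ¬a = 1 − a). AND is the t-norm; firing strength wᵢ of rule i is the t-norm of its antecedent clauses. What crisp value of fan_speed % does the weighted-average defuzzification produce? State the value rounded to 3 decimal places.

R1 (z=61.0): hot=0.78 → w = 0.7800
R2 (z=28.0): vacant=0.08, hot=0.78; AND[a·b] → w = 0.0624
R3 (z=10.0): low=0.35, vacant=0.08; AND[a·b] → w = 0.0280
Weighted average = (0.7800·61.0 + 0.0624·28.0 + 0.0280·10.0) / (0.7800 + 0.0624 + 0.0280)
  = 49.6072 / 0.8704 = 56.994

56.994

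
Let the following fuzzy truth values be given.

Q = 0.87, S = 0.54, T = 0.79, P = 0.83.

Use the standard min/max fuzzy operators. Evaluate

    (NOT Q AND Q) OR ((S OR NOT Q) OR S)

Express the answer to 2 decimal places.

0.54

NOT Q = 1 − 0.87 = 0.13
NOT Q AND Q = min(a, b) on (0.13, 0.87) = 0.13
NOT Q = 1 − 0.87 = 0.13
S OR NOT Q = max(a, b) on (0.54, 0.13) = 0.54
(S OR NOT Q) OR S = max(a, b) on (0.54, 0.54) = 0.54
(NOT Q AND Q) OR ((S OR NOT Q) OR S) = max(a, b) on (0.13, 0.54) = 0.54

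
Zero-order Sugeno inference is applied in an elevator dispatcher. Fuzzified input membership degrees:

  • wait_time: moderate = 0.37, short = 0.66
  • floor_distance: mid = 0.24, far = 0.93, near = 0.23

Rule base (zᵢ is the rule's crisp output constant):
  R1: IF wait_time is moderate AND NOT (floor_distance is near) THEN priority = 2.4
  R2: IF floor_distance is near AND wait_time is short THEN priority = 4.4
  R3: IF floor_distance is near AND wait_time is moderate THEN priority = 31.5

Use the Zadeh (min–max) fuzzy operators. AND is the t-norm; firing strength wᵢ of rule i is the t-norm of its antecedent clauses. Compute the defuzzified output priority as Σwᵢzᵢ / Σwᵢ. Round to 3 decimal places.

11.018

R1 (z=2.4): moderate=0.37, ¬near=1−0.23=0.77; AND[min(a, b)] → w = 0.37
R2 (z=4.4): near=0.23, short=0.66; AND[min(a, b)] → w = 0.23
R3 (z=31.5): near=0.23, moderate=0.37; AND[min(a, b)] → w = 0.23
Weighted average = (0.37·2.4 + 0.23·4.4 + 0.23·31.5) / (0.37 + 0.23 + 0.23)
  = 9.1450 / 0.8300 = 11.018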